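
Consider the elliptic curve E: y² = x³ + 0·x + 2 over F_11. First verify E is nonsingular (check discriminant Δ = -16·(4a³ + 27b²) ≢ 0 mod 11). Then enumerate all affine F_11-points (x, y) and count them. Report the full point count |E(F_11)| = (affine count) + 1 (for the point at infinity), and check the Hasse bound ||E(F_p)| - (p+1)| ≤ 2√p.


Affine points = {(1, 5), (1, 6), (4, 0), (6, 3), (6, 8), (7, 2), (7, 9), (9, 4), (9, 7), (10, 1), (10, 10)}; affine count = 11; |E(F_11)| = 12.

Discriminant check: Δ ∝ 4a³ + 27b² = 4·0³ + 27·2² = 4·0 + 27·4 ≡ 9 (mod 11). Nonzero ⇒ E is nonsingular.
For each x ∈ F_11, compute rhs = x³ + 0·x + 2 mod 11, then count y ∈ F_11 with y² ≡ rhs.
  x = 0: rhs = 2, matching y values: none (0 points).
  x = 1: rhs = 3, matching y values: 5, 6 (2 points).
  x = 2: rhs = 10, matching y values: none (0 points).
  x = 3: rhs = 7, matching y values: none (0 points).
  x = 4: rhs = 0, matching y values: 0 (1 points).
  x = 5: rhs = 6, matching y values: none (0 points).
  x = 6: rhs = 9, matching y values: 3, 8 (2 points).
  x = 7: rhs = 4, matching y values: 2, 9 (2 points).
  x = 8: rhs = 8, matching y values: none (0 points).
  x = 9: rhs = 5, matching y values: 4, 7 (2 points).
  x = 10: rhs = 1, matching y values: 1, 10 (2 points).
Total affine count: 11.
Full point count |E(F_11)| = 11 + 1 = 12.
Hasse bound: |12 − (11+1)| = |0| = 0 ≤ 2√11 ≈ 6.6332 ✓.


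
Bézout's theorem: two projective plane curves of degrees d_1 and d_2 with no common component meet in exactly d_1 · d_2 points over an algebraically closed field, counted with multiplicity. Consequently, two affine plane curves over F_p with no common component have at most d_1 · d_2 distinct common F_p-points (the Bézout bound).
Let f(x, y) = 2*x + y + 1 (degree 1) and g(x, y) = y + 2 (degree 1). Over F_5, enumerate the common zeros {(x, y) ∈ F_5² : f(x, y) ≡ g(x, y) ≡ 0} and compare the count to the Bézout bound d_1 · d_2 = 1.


Common zeros: {(3, 3)}; count = 1; Bézout bound = 1.

deg(f) = 1, deg(g) = 1, so Bézout bound = 1.
Scan x ∈ F_5. For each x, list the y ∈ F_5 with f(x, y) ≡ 0 and those with g(x, y) ≡ 0 (mod 5); the common zeros in that column are the intersection.
  x = 0: f ≡ 0 at y ∈ {4}; g ≡ 0 at y ∈ {3}; common: ∅.
  x = 1: f ≡ 0 at y ∈ {2}; g ≡ 0 at y ∈ {3}; common: ∅.
  x = 2: f ≡ 0 at y ∈ {0}; g ≡ 0 at y ∈ {3}; common: ∅.
  x = 3: f ≡ 0 at y ∈ {3}; g ≡ 0 at y ∈ {3}; common: {3}.
  x = 4: f ≡ 0 at y ∈ {1}; g ≡ 0 at y ∈ {3}; common: ∅.
Collecting: common zeros = {(3, 3)}, so the count is 1.
Comparison with the Bézout bound: 1 ≤ 1 = deg(f)·deg(g), as expected for curves with no common component (the bound is attained).


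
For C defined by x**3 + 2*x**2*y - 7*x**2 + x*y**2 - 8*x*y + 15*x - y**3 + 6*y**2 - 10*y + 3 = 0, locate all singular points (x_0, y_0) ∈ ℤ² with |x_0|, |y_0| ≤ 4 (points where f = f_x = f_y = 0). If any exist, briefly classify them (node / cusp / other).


Singular points: {(1, 2)}; classification: cusp.

Compute partial derivatives:
  f_x = 3*x**2 + 4*x*y - 14*x + y**2 - 8*y + 15.
  f_y = 2*x**2 + 2*x*y - 8*x - 3*y**2 + 12*y - 10.
Scan x_0 ∈ {−4, ..., 4}. For each x_0, f_y(x_0, y) is a polynomial in y; find its integer roots y ∈ {−4, ..., 4}, then test f_x and f at those candidates.
  x = -4: f_y(-4, y) = -3*y**2 + 4*y + 54; no integer root y with |y| ≤ 4.
  x = -3: f_y(-3, y) = -3*y**2 + 6*y + 32; no integer root y with |y| ≤ 4.
  x = -2: f_y(-2, y) = -3*y**2 + 8*y + 14; no integer root y with |y| ≤ 4.
  x = -1: f_y(-1, y) = -3*y**2 + 10*y; vanishes at y ∈ {0}. (-1, 0): f_x = 32 ≠ 0.
  x = 0: f_y(0, y) = -3*y**2 + 12*y - 10; no integer root y with |y| ≤ 4.
  x = 1: f_y(1, y) = -3*y**2 + 14*y - 16; vanishes at y ∈ {2}. (1, 2): f_x = 0, f = 0 — SINGULAR.
  x = 2: f_y(2, y) = -3*y**2 + 16*y - 18; no integer root y with |y| ≤ 4.
  x = 3: f_y(3, y) = -3*y**2 + 18*y - 16; no integer root y with |y| ≤ 4.
  x = 4: f_y(4, y) = -3*y**2 + 20*y - 10; no integer root y with |y| ≤ 4.
Only singular point on the grid: (1, 2).
Classify: substitute x = 1 + u, y = 2 + v and expand: f = u**3 + 2*u**2*v + u*v**2 - v**3 + v**2.
No constant or linear terms (consistent with a singular point). Quadratic part: v**2. Cubic part: u**3 + 2*u**2*v + u*v**2 - v**3.
The quadratic part v**2 is a perfect square, so there is a single (double) tangent line v = 0, i.e. y = 2. Restricting the cubic part to that line (v = 0) leaves u**3 ≠ 0, so f is not divisible by v and the branch is v² ≈ -u**3 to lowest order — this is a cusp.
Classification: cusp.


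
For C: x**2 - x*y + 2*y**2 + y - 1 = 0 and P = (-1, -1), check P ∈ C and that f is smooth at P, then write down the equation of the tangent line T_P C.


Tangent line at P: -x - 2*y - 3 = 0.

Step 1: f(-1, -1) = 0, so P lies on C.
Step 2: partial derivatives
  f_x(x, y) = 2*x - y, f_y(x, y) = -x + 4*y + 1.
  f_x(P) = -1, f_y(P) = -2 (gradient nonzero, so P is smooth).
Step 3: tangent line at P: -1·(x − -1) + -2·(y − -1) = 0.
Expanding: -x - 2*y - 3 = 0.


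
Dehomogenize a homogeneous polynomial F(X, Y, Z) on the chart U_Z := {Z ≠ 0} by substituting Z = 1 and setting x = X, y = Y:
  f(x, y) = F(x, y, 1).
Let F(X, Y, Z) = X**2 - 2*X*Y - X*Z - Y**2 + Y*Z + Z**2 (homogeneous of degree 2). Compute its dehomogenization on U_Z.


f(x, y) = x**2 - 2*x*y - x - y**2 + y + 1

On U_Z we set Z = 1. Each monomial c·X^i·Y^j·Z^k in F becomes c·x^i·y^j·1^k = c·x^i·y^j.
Substituting Z = 1: F(X, Y, 1) = x**2 - 2*x*y - x - y**2 + y + 1.
Note: deg(f) ≤ deg(F) = 2; strict inequality happens when F is divisible by Z (lost terms).


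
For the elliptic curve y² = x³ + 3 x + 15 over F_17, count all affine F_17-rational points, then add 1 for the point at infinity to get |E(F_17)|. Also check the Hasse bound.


Affine points = {(0, 7), (0, 10), (1, 6), (1, 11), (3, 0), (5, 6), (5, 11), (10, 5), (10, 12), (11, 6), (11, 11), (14, 8), (14, 9), (15, 1), (15, 16)}; affine count = 15; |E(F_17)| = 16.

Discriminant check: Δ ∝ 4a³ + 27b² = 4·3³ + 27·15² = 4·27 + 27·225 ≡ 12 (mod 17). Nonzero ⇒ E is nonsingular.
For each x ∈ F_17, compute rhs = x³ + 3·x + 15 mod 17, then count y ∈ F_17 with y² ≡ rhs.
  x = 0: rhs = 15, matching y values: 7, 10 (2 points).
  x = 1: rhs = 2, matching y values: 6, 11 (2 points).
  x = 2: rhs = 12, matching y values: none (0 points).
  x = 3: rhs = 0, matching y values: 0 (1 points).
  x = 4: rhs = 6, matching y values: none (0 points).
  x = 5: rhs = 2, matching y values: 6, 11 (2 points).
  x = 6: rhs = 11, matching y values: none (0 points).
  x = 7: rhs = 5, matching y values: none (0 points).
  x = 8: rhs = 7, matching y values: none (0 points).
  x = 9: rhs = 6, matching y values: none (0 points).
  x = 10: rhs = 8, matching y values: 5, 12 (2 points).
  x = 11: rhs = 2, matching y values: 6, 11 (2 points).
  x = 12: rhs = 11, matching y values: none (0 points).
  x = 13: rhs = 7, matching y values: none (0 points).
  x = 14: rhs = 13, matching y values: 8, 9 (2 points).
  x = 15: rhs = 1, matching y values: 1, 16 (2 points).
  x = 16: rhs = 11, matching y values: none (0 points).
Total affine count: 15.
Full point count |E(F_17)| = 15 + 1 = 16.
Hasse bound: |16 − (17+1)| = |-2| = 2 ≤ 2√17 ≈ 8.2462 ✓.


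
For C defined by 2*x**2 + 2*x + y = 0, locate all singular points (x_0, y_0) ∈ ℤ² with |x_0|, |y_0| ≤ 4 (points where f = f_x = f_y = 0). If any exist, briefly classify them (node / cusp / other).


No singular points in the scanned grid; C is smooth there.

Compute partial derivatives:
  f_x = 4*x + 2.
  f_y = 1.
f_y = 1 is a nonzero constant, so f_y never vanishes: no point (x, y) can satisfy f = f_x = f_y = 0. In particular no (x, y) ∈ {−4, ..., 4}² is singular; the curve is smooth.


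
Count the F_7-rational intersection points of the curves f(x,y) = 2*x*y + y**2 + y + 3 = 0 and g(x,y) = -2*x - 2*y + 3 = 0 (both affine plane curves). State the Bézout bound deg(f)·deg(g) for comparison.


Common zeros: {(3, 2)}; count = 1; Bézout bound = 2.

deg(f) = 2, deg(g) = 1, so Bézout bound = 2.
Scan x ∈ F_7. For each x, list the y ∈ F_7 with f(x, y) ≡ 0 and those with g(x, y) ≡ 0 (mod 7); the common zeros in that column are the intersection.
  x = 0: f ≡ 0 at y ∈ ∅; g ≡ 0 at y ∈ {5}; common: ∅.
  x = 1: f ≡ 0 at y ∈ {1, 3}; g ≡ 0 at y ∈ {4}; common: ∅.
  x = 2: f ≡ 0 at y ∈ ∅; g ≡ 0 at y ∈ {3}; common: ∅.
  x = 3: f ≡ 0 at y ∈ {2, 5}; g ≡ 0 at y ∈ {2}; common: {2}.
  x = 4: f ≡ 0 at y ∈ ∅; g ≡ 0 at y ∈ {1}; common: ∅.
  x = 5: f ≡ 0 at y ∈ {4, 6}; g ≡ 0 at y ∈ {0}; common: ∅.
  x = 6: f ≡ 0 at y ∈ ∅; g ≡ 0 at y ∈ {6}; common: ∅.
Collecting: common zeros = {(3, 2)}, so the count is 1.
Comparison with the Bézout bound: 1 ≤ 2 = deg(f)·deg(g), as expected for curves with no common component (the affine F_7-count falls short of the bound because intersections may lie at infinity, over extension fields, or carry multiplicity).


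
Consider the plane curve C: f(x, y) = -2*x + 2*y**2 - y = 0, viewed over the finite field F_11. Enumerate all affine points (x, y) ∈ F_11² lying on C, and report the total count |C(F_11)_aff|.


Affine F_11-points: {(0, 0), (0, 6), (2, 3), (3, 2), (3, 4), (5, 8), (5, 9), (6, 1), (6, 5), (7, 7), (7, 10)}; count = 11.

For each of the 121 pairs (x, y) ∈ F_11², evaluate f(x, y) mod 11. Record the zeros.
  x = 0: [0↦0, 1↦1, 2↦6, 3↦4, 4↦6, 5↦1, 6↦0, 7↦3, 8↦10, 9↦10, 10↦3]  zeros at y ∈ {0, 6}
  x = 1: [0↦9, 1↦10, 2↦4, 3↦2, 4↦4, 5↦10, 6↦9, 7↦1, 8↦8, 9↦8, 10↦1]  zeros at y ∈ ∅
  x = 2: [0↦7, 1↦8, 2↦2, 3↦0, 4↦2, 5↦8, 6↦7, 7↦10, 8↦6, 9↦6, 10↦10]  zeros at y ∈ {3}
  x = 3: [0↦5, 1↦6, 2↦0, 3↦9, 4↦0, 5↦6, 6↦5, 7↦8, 8↦4, 9↦4, 10↦8]  zeros at y ∈ {2, 4}
  x = 4: [0↦3, 1↦4, 2↦9, 3↦7, 4↦9, 5↦4, 6↦3, 7↦6, 8↦2, 9↦2, 10↦6]  zeros at y ∈ ∅
  x = 5: [0↦1, 1↦2, 2↦7, 3↦5, 4↦7, 5↦2, 6↦1, 7↦4, 8↦0, 9↦0, 10↦4]  zeros at y ∈ {8, 9}
  x = 6: [0↦10, 1↦0, 2↦5, 3↦3, 4↦5, 5↦0, 6↦10, 7↦2, 8↦9, 9↦9, 10↦2]  zeros at y ∈ {1, 5}
  x = 7: [0↦8, 1↦9, 2↦3, 3↦1, 4↦3, 5↦9, 6↦8, 7↦0, 8↦7, 9↦7, 10↦0]  zeros at y ∈ {7, 10}
  x = 8: [0↦6, 1↦7, 2↦1, 3↦10, 4↦1, 5↦7, 6↦6, 7↦9, 8↦5, 9↦5, 10↦9]  zeros at y ∈ ∅
  x = 9: [0↦4, 1↦5, 2↦10, 3↦8, 4↦10, 5↦5, 6↦4, 7↦7, 8↦3, 9↦3, 10↦7]  zeros at y ∈ ∅
  x = 10: [0↦2, 1↦3, 2↦8, 3↦6, 4↦8, 5↦3, 6↦2, 7↦5, 8↦1, 9↦1, 10↦5]  zeros at y ∈ ∅
Collecting zeros: affine points = {(0, 0), (0, 6), (2, 3), (3, 2), (3, 4), (5, 8), (5, 9), (6, 1), (6, 5), (7, 7), (7, 10)}.
Total count |C(F_11)_aff| = 11.


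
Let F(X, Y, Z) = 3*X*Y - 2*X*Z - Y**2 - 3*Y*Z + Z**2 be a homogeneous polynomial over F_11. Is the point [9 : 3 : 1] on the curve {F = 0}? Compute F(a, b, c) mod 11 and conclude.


F(9,3,1) ≡ 2 (mod 11); P is NOT on the curve.

Evaluate F(9, 3, 1) term-by-term (mod 11).
  3*X*Y ↦ 3·9·3·1 = 81
  -2*X*Z ↦ -2·9·1·1 = -18
  -Y**2 ↦ -1·1·9·1 = -9
  -3*Y*Z ↦ -3·1·3·1 = -9
  Z**2 ↦ 1·1·1·1 = 1
Sum: F(9, 3, 1) = (81) + (-18) + (-9) + (-9) + (1) = 46.
Reducing mod 11: 46 ≡ 2 (mod 11).
Since F(a, b, c) ≡ 2 ≠ 0 (mod 11), P does NOT lie on the curve.


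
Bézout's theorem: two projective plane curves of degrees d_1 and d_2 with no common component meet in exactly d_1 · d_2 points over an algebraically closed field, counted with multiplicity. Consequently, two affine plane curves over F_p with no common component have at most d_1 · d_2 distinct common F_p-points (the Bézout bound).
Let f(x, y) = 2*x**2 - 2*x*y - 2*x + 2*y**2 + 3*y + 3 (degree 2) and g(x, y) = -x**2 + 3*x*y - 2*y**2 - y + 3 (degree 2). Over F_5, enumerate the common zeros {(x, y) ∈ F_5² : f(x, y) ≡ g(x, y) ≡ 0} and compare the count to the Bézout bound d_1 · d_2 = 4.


Common zeros: ∅; count = 0; Bézout bound = 4.

deg(f) = 2, deg(g) = 2, so Bézout bound = 4.
Scan x ∈ F_5. For each x, list the y ∈ F_5 with f(x, y) ≡ 0 and those with g(x, y) ≡ 0 (mod 5); the common zeros in that column are the intersection.
  x = 0: f ≡ 0 at y ∈ {3}; g ≡ 0 at y ∈ {1}; common: ∅.
  x = 1: f ≡ 0 at y ∈ ∅; g ≡ 0 at y ∈ {3}; common: ∅.
  x = 2: f ≡ 0 at y ∈ {4}; g ≡ 0 at y ∈ ∅; common: ∅.
  x = 3: f ≡ 0 at y ∈ {0, 4}; g ≡ 0 at y ∈ {1, 3}; common: ∅.
  x = 4: f ≡ 0 at y ∈ {2, 3}; g ≡ 0 at y ∈ ∅; common: ∅.
Collecting: common zeros = ∅, so the count is 0.
Comparison with the Bézout bound: 0 ≤ 4 = deg(f)·deg(g), as expected for curves with no common component (the affine F_5-count falls short of the bound because intersections may lie at infinity, over extension fields, or carry multiplicity).


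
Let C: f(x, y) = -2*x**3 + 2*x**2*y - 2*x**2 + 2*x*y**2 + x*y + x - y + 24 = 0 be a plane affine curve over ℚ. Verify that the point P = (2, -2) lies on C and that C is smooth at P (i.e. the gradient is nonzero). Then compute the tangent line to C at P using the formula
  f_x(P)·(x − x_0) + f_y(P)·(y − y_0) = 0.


Tangent line at P: -41*x - 7*y + 68 = 0.

Step 1: f(2, -2) = 0, so P lies on C.
Step 2: partial derivatives
  f_x(x, y) = -6*x**2 + 4*x*y - 4*x + 2*y**2 + y + 1, f_y(x, y) = 2*x**2 + 4*x*y + x - 1.
  f_x(P) = -41, f_y(P) = -7 (gradient nonzero, so P is smooth).
Step 3: tangent line at P: -41·(x − 2) + -7·(y − -2) = 0.
Expanding: -41*x - 7*y + 68 = 0.


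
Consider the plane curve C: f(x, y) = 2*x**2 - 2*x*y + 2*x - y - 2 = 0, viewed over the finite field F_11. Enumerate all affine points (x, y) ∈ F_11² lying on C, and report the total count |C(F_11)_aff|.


Affine F_11-points: {(0, 9), (1, 8), (2, 2), (3, 0), (4, 3), (6, 8), (7, 0), (8, 9), (9, 3), (10, 2)}; count = 10.

For each of the 121 pairs (x, y) ∈ F_11², evaluate f(x, y) mod 11. Record the zeros.
  x = 0: [0↦9, 1↦8, 2↦7, 3↦6, 4↦5, 5↦4, 6↦3, 7↦2, 8↦1, 9↦0, 10↦10]  zeros at y ∈ {9}
  x = 1: [0↦2, 1↦10, 2↦7, 3↦4, 4↦1, 5↦9, 6↦6, 7↦3, 8↦0, 9↦8, 10↦5]  zeros at y ∈ {8}
  x = 2: [0↦10, 1↦5, 2↦0, 3↦6, 4↦1, 5↦7, 6↦2, 7↦8, 8↦3, 9↦9, 10↦4]  zeros at y ∈ {2}
  x = 3: [0↦0, 1↦4, 2↦8, 3↦1, 4↦5, 5↦9, 6↦2, 7↦6, 8↦10, 9↦3, 10↦7]  zeros at y ∈ {0}
  x = 4: [0↦5, 1↦7, 2↦9, 3↦0, 4↦2, 5↦4, 6↦6, 7↦8, 8↦10, 9↦1, 10↦3]  zeros at y ∈ {3}
  x = 5: [0↦3, 1↦3, 2↦3, 3↦3, 4↦3, 5↦3, 6↦3, 7↦3, 8↦3, 9↦3, 10↦3]  zeros at y ∈ ∅
  x = 6: [0↦5, 1↦3, 2↦1, 3↦10, 4↦8, 5↦6, 6↦4, 7↦2, 8↦0, 9↦9, 10↦7]  zeros at y ∈ {8}
  x = 7: [0↦0, 1↦7, 2↦3, 3↦10, 4↦6, 5↦2, 6↦9, 7↦5, 8↦1, 9↦8, 10↦4]  zeros at y ∈ {0}
  x = 8: [0↦10, 1↦4, 2↦9, 3↦3, 4↦8, 5↦2, 6↦7, 7↦1, 8↦6, 9↦0, 10↦5]  zeros at y ∈ {9}
  x = 9: [0↦2, 1↦5, 2↦8, 3↦0, 4↦3, 5↦6, 6↦9, 7↦1, 8↦4, 9↦7, 10↦10]  zeros at y ∈ {3}
  x = 10: [0↦9, 1↦10, 2↦0, 3↦1, 4↦2, 5↦3, 6↦4, 7↦5, 8↦6, 9↦7, 10↦8]  zeros at y ∈ {2}
Collecting zeros: affine points = {(0, 9), (1, 8), (2, 2), (3, 0), (4, 3), (6, 8), (7, 0), (8, 9), (9, 3), (10, 2)}.
Total count |C(F_11)_aff| = 10.


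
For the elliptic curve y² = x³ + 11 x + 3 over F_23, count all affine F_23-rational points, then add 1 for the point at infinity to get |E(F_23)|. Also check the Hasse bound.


Affine points = {(0, 7), (0, 16), (6, 3), (6, 20), (7, 3), (7, 20), (9, 7), (9, 16), (10, 3), (10, 20), (11, 11), (11, 12), (12, 0), (14, 7), (14, 16), (15, 1), (15, 22), (20, 9), (20, 14)}; affine count = 19; |E(F_23)| = 20.

Discriminant check: Δ ∝ 4a³ + 27b² = 4·11³ + 27·3² = 4·1331 + 27·9 ≡ 1 (mod 23). Nonzero ⇒ E is nonsingular.
For each x ∈ F_23, compute rhs = x³ + 11·x + 3 mod 23, then count y ∈ F_23 with y² ≡ rhs.
  x = 0: rhs = 3, matching y values: 7, 16 (2 points).
  x = 1: rhs = 15, matching y values: none (0 points).
  x = 2: rhs = 10, matching y values: none (0 points).
  x = 3: rhs = 17, matching y values: none (0 points).
  x = 4: rhs = 19, matching y values: none (0 points).
  x = 5: rhs = 22, matching y values: none (0 points).
  x = 6: rhs = 9, matching y values: 3, 20 (2 points).
  x = 7: rhs = 9, matching y values: 3, 20 (2 points).
  x = 8: rhs = 5, matching y values: none (0 points).
  x = 9: rhs = 3, matching y values: 7, 16 (2 points).
  x = 10: rhs = 9, matching y values: 3, 20 (2 points).
  x = 11: rhs = 6, matching y values: 11, 12 (2 points).
  x = 12: rhs = 0, matching y values: 0 (1 points).
  x = 13: rhs = 20, matching y values: none (0 points).
  x = 14: rhs = 3, matching y values: 7, 16 (2 points).
  x = 15: rhs = 1, matching y values: 1, 22 (2 points).
  x = 16: rhs = 20, matching y values: none (0 points).
  x = 17: rhs = 20, matching y values: none (0 points).
  x = 18: rhs = 7, matching y values: none (0 points).
  x = 19: rhs = 10, matching y values: none (0 points).
  x = 20: rhs = 12, matching y values: 9, 14 (2 points).
  x = 21: rhs = 19, matching y values: none (0 points).
  x = 22: rhs = 14, matching y values: none (0 points).
Total affine count: 19.
Full point count |E(F_23)| = 19 + 1 = 20.
Hasse bound: |20 − (23+1)| = |-4| = 4 ≤ 2√23 ≈ 9.5917 ✓.


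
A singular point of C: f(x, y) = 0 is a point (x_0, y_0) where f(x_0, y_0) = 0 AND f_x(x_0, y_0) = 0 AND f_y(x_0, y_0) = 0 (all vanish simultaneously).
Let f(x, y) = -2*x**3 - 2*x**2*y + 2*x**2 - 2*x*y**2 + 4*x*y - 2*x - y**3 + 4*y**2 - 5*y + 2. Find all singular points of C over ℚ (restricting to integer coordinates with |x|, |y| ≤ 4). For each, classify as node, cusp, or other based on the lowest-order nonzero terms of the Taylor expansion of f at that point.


Singular points: {(0, 1)}; classification: cusp.

Compute partial derivatives:
  f_x = -6*x**2 - 4*x*y + 4*x - 2*y**2 + 4*y - 2.
  f_y = -2*x**2 - 4*x*y + 4*x - 3*y**2 + 8*y - 5.
Scan x_0 ∈ {−4, ..., 4}. For each x_0, f_y(x_0, y) is a polynomial in y; find its integer roots y ∈ {−4, ..., 4}, then test f_x and f at those candidates.
  x = -4: f_y(-4, y) = -3*y**2 + 24*y - 53; no integer root y with |y| ≤ 4.
  x = -3: f_y(-3, y) = -3*y**2 + 20*y - 35; no integer root y with |y| ≤ 4.
  x = -2: f_y(-2, y) = -3*y**2 + 16*y - 21; vanishes at y ∈ {3}. (-2, 3): f_x = -16 ≠ 0.
  x = -1: f_y(-1, y) = -3*y**2 + 12*y - 11; no integer root y with |y| ≤ 4.
  x = 0: f_y(0, y) = -3*y**2 + 8*y - 5; vanishes at y ∈ {1}. (0, 1): f_x = 0, f = 0 — SINGULAR.
  x = 1: f_y(1, y) = -3*y**2 + 4*y - 3; no integer root y with |y| ≤ 4.
  x = 2: f_y(2, y) = -3*y**2 - 5; no integer root y with |y| ≤ 4.
  x = 3: f_y(3, y) = -3*y**2 - 4*y - 11; no integer root y with |y| ≤ 4.
  x = 4: f_y(4, y) = -3*y**2 - 8*y - 21; no integer root y with |y| ≤ 4.
Only singular point on the grid: (0, 1).
Classify: substitute x = 0 + u, y = 1 + v and expand: f = -2*u**3 - 2*u**2*v - 2*u*v**2 - v**3 + v**2.
No constant or linear terms (consistent with a singular point). Quadratic part: v**2. Cubic part: -2*u**3 - 2*u**2*v - 2*u*v**2 - v**3.
The quadratic part v**2 is a perfect square, so there is a single (double) tangent line v = 0, i.e. y = 1. Restricting the cubic part to that line (v = 0) leaves -2*u**3 ≠ 0, so f is not divisible by v and the branch is v² ≈ 2*u**3 to lowest order — this is a cusp.
Classification: cusp.


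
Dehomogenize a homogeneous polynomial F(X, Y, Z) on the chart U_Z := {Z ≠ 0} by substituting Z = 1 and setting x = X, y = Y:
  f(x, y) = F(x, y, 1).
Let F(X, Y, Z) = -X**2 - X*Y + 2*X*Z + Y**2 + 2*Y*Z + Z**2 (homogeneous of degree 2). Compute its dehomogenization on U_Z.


f(x, y) = -x**2 - x*y + 2*x + y**2 + 2*y + 1

On U_Z we set Z = 1. Each monomial c·X^i·Y^j·Z^k in F becomes c·x^i·y^j·1^k = c·x^i·y^j.
Substituting Z = 1: F(X, Y, 1) = -x**2 - x*y + 2*x + y**2 + 2*y + 1.
Note: deg(f) ≤ deg(F) = 2; strict inequality happens when F is divisible by Z (lost terms).


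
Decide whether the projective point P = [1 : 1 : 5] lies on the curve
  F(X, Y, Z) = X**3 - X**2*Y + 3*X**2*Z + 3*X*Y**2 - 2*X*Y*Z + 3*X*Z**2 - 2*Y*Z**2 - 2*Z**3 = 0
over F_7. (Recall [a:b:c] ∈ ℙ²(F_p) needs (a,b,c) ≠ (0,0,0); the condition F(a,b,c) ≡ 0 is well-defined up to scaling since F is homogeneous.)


F(1,1,5) ≡ 0 (mod 7); P is on the curve.

Evaluate F(1, 1, 5) term-by-term (mod 7).
  X**3 ↦ 1·1·1·1 = 1
  -X**2*Y ↦ -1·1·1·1 = -1
  3*X**2*Z ↦ 3·1·1·5 = 15
  3*X*Y**2 ↦ 3·1·1·1 = 3
  -2*X*Y*Z ↦ -2·1·1·5 = -10
  3*X*Z**2 ↦ 3·1·1·25 = 75
  -2*Y*Z**2 ↦ -2·1·1·25 = -50
  -2*Z**3 ↦ -2·1·1·125 = -250
Sum: F(1, 1, 5) = (1) + (-1) + (15) + (3) + (-10) + (75) + (-50) + (-250) = -217.
Reducing mod 7: -217 ≡ 0 (mod 7).
Since F(a, b, c) ≡ 0 (mod 7), P lies on the curve.


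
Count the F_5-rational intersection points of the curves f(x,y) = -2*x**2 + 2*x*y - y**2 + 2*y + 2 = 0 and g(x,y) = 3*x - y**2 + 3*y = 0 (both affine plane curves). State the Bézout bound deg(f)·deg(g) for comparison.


Common zeros: {(3, 4)}; count = 1; Bézout bound = 4.

deg(f) = 2, deg(g) = 2, so Bézout bound = 4.
Scan x ∈ F_5. For each x, list the y ∈ F_5 with f(x, y) ≡ 0 and those with g(x, y) ≡ 0 (mod 5); the common zeros in that column are the intersection.
  x = 0: f ≡ 0 at y ∈ ∅; g ≡ 0 at y ∈ {0, 3}; common: ∅.
  x = 1: f ≡ 0 at y ∈ {0, 4}; g ≡ 0 at y ∈ {1, 2}; common: ∅.
  x = 2: f ≡ 0 at y ∈ ∅; g ≡ 0 at y ∈ ∅; common: ∅.
  x = 3: f ≡ 0 at y ∈ {4}; g ≡ 0 at y ∈ {4}; common: {4}.
  x = 4: f ≡ 0 at y ∈ {0}; g ≡ 0 at y ∈ ∅; common: ∅.
Collecting: common zeros = {(3, 4)}, so the count is 1.
Comparison with the Bézout bound: 1 ≤ 4 = deg(f)·deg(g), as expected for curves with no common component (the affine F_5-count falls short of the bound because intersections may lie at infinity, over extension fields, or carry multiplicity).


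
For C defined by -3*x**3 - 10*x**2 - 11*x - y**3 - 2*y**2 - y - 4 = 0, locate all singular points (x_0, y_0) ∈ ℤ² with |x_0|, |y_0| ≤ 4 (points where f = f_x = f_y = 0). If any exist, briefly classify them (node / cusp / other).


Singular points: {(-1, -1)}; classification: node.

Compute partial derivatives:
  f_x = -9*x**2 - 20*x - 11.
  f_y = -3*y**2 - 4*y - 1.
Scan x_0 ∈ {−4, ..., 4}. For each x_0, f_y(x_0, y) is a polynomial in y; find its integer roots y ∈ {−4, ..., 4}, then test f_x and f at those candidates.
  x = -4: f_y(-4, y) = -3*y**2 - 4*y - 1; vanishes at y ∈ {-1}. (-4, -1): f_x = -75 ≠ 0.
  x = -3: f_y(-3, y) = -3*y**2 - 4*y - 1; vanishes at y ∈ {-1}. (-3, -1): f_x = -32 ≠ 0.
  x = -2: f_y(-2, y) = -3*y**2 - 4*y - 1; vanishes at y ∈ {-1}. (-2, -1): f_x = -7 ≠ 0.
  x = -1: f_y(-1, y) = -3*y**2 - 4*y - 1; vanishes at y ∈ {-1}. (-1, -1): f_x = 0, f = 0 — SINGULAR.
  x = 0: f_y(0, y) = -3*y**2 - 4*y - 1; vanishes at y ∈ {-1}. (0, -1): f_x = -11 ≠ 0.
  x = 1: f_y(1, y) = -3*y**2 - 4*y - 1; vanishes at y ∈ {-1}. (1, -1): f_x = -40 ≠ 0.
  x = 2: f_y(2, y) = -3*y**2 - 4*y - 1; vanishes at y ∈ {-1}. (2, -1): f_x = -87 ≠ 0.
  x = 3: f_y(3, y) = -3*y**2 - 4*y - 1; vanishes at y ∈ {-1}. (3, -1): f_x = -152 ≠ 0.
  x = 4: f_y(4, y) = -3*y**2 - 4*y - 1; vanishes at y ∈ {-1}. (4, -1): f_x = -235 ≠ 0.
Only singular point on the grid: (-1, -1).
Classify: substitute x = -1 + u, y = -1 + v and expand: f = -3*u**3 - u**2 - v**3 + v**2.
No constant or linear terms (consistent with a singular point). Quadratic part: -u**2 + v**2. Cubic part: -3*u**3 - v**3.
The quadratic part v**2 - u**2 = (v − u)(v + u) splits into two distinct linear factors, so there are two distinct tangent lines y − -1 = ±(x − -1) — this is a node (ordinary double point).
Classification: node.


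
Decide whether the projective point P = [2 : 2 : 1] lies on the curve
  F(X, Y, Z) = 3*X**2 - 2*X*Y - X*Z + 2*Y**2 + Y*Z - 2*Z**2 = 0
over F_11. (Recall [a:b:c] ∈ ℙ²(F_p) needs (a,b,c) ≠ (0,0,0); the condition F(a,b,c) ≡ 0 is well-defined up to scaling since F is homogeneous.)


F(2,2,1) ≡ 10 (mod 11); P is NOT on the curve.

Evaluate F(2, 2, 1) term-by-term (mod 11).
  3*X**2 ↦ 3·4·1·1 = 12
  -2*X*Y ↦ -2·2·2·1 = -8
  -X*Z ↦ -1·2·1·1 = -2
  2*Y**2 ↦ 2·1·4·1 = 8
  Y*Z ↦ 1·1·2·1 = 2
  -2*Z**2 ↦ -2·1·1·1 = -2
Sum: F(2, 2, 1) = (12) + (-8) + (-2) + (8) + (2) + (-2) = 10.
Reducing mod 11: 10 ≡ 10 (mod 11).
Since F(a, b, c) ≡ 10 ≠ 0 (mod 11), P does NOT lie on the curve.


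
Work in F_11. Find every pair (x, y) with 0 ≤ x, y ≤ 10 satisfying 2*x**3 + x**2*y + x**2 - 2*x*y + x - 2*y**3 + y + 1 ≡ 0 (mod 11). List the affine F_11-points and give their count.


Affine F_11-points: {(0, 1), (1, 2), (2, 1), (3, 6), (4, 8), (5, 2), (5, 3), (5, 6), (7, 4), (8, 1), (9, 2), (10, 5)}; count = 12.

For each of the 121 pairs (x, y) ∈ F_11², evaluate f(x, y) mod 11. Record the zeros.
  x = 0: [0↦1, 1↦0, 2↦9, 3↦5, 4↦9, 5↦9, 6↦4, 7↦4, 8↦8, 9↦4, 10↦2]  zeros at y ∈ {1}
  x = 1: [0↦5, 1↦3, 2↦0, 3↦6, 4↦9, 5↦8, 6↦2, 7↦1, 8↦4, 9↦10, 10↦7]  zeros at y ∈ {2}
  x = 2: [0↦1, 1↦0, 2↦9, 3↦5, 4↦9, 5↦9, 6↦4, 7↦4, 8↦8, 9↦4, 10↦2]  zeros at y ∈ {1}
  x = 3: [0↦1, 1↦3, 2↦4, 3↦3, 4↦10, 5↦2, 6↦0, 7↦3, 8↦10, 9↦9, 10↦10]  zeros at y ∈ {6}
  x = 4: [0↦6, 1↦2, 2↦8, 3↦1, 4↦2, 5↦10, 6↦2, 7↦10, 8↦0, 9↦4, 10↦10]  zeros at y ∈ {8}
  x = 5: [0↦6, 1↦9, 2↦0, 3↦0, 4↦8, 5↦1, 6↦0, 7↦4, 8↦1, 9↦1, 10↦3]  zeros at y ∈ {2, 3, 6}
  x = 6: [0↦2, 1↦3, 2↦3, 3↦1, 4↦7, 5↦9, 6↦6, 7↦8, 8↦3, 9↦1, 10↦1]  zeros at y ∈ ∅
  x = 7: [0↦6, 1↦7, 2↦7, 3↦5, 4↦0, 5↦2, 6↦10, 7↦1, 8↦7, 9↦5, 10↦5]  zeros at y ∈ {4}
  x = 8: [0↦8, 1↦0, 2↦2, 3↦2, 4↦10, 5↦3, 6↦2, 7↦6, 8↦3, 9↦3, 10↦5]  zeros at y ∈ {1}
  x = 9: [0↦9, 1↦5, 2↦0, 3↦4, 4↦5, 5↦2, 6↦5, 7↦2, 8↦3, 9↦7, 10↦2]  zeros at y ∈ {2}
  x = 10: [0↦10, 1↦1, 2↦2, 3↦1, 4↦8, 5↦0, 6↦9, 7↦1, 8↦8, 9↦7, 10↦8]  zeros at y ∈ {5}
Collecting zeros: affine points = {(0, 1), (1, 2), (2, 1), (3, 6), (4, 8), (5, 2), (5, 3), (5, 6), (7, 4), (8, 1), (9, 2), (10, 5)}.
Total count |C(F_11)_aff| = 12.


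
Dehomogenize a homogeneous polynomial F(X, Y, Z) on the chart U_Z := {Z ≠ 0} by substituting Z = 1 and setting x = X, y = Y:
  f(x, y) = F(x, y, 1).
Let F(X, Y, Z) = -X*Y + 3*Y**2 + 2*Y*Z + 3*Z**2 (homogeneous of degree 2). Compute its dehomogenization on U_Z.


f(x, y) = -x*y + 3*y**2 + 2*y + 3

On U_Z we set Z = 1. Each monomial c·X^i·Y^j·Z^k in F becomes c·x^i·y^j·1^k = c·x^i·y^j.
Substituting Z = 1: F(X, Y, 1) = -x*y + 3*y**2 + 2*y + 3.
Note: deg(f) ≤ deg(F) = 2; strict inequality happens when F is divisible by Z (lost terms).


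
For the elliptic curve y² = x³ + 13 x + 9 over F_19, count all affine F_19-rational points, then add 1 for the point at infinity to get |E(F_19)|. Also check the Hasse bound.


Affine points = {(0, 3), (0, 16), (1, 2), (1, 17), (2, 9), (2, 10), (4, 7), (4, 12), (5, 3), (5, 16), (7, 5), (7, 14), (8, 6), (8, 13), (9, 0), (11, 1), (11, 18), (13, 0), (14, 3), (14, 16), (15, 8), (15, 11), (16, 0)}; affine count = 23; |E(F_19)| = 24.

Discriminant check: Δ ∝ 4a³ + 27b² = 4·13³ + 27·9² = 4·2197 + 27·81 ≡ 12 (mod 19). Nonzero ⇒ E is nonsingular.
For each x ∈ F_19, compute rhs = x³ + 13·x + 9 mod 19, then count y ∈ F_19 with y² ≡ rhs.
  x = 0: rhs = 9, matching y values: 3, 16 (2 points).
  x = 1: rhs = 4, matching y values: 2, 17 (2 points).
  x = 2: rhs = 5, matching y values: 9, 10 (2 points).
  x = 3: rhs = 18, matching y values: none (0 points).
  x = 4: rhs = 11, matching y values: 7, 12 (2 points).
  x = 5: rhs = 9, matching y values: 3, 16 (2 points).
  x = 6: rhs = 18, matching y values: none (0 points).
  x = 7: rhs = 6, matching y values: 5, 14 (2 points).
  x = 8: rhs = 17, matching y values: 6, 13 (2 points).
  x = 9: rhs = 0, matching y values: 0 (1 points).
  x = 10: rhs = 18, matching y values: none (0 points).
  x = 11: rhs = 1, matching y values: 1, 18 (2 points).
  x = 12: rhs = 12, matching y values: none (0 points).
  x = 13: rhs = 0, matching y values: 0 (1 points).
  x = 14: rhs = 9, matching y values: 3, 16 (2 points).
  x = 15: rhs = 7, matching y values: 8, 11 (2 points).
  x = 16: rhs = 0, matching y values: 0 (1 points).
  x = 17: rhs = 13, matching y values: none (0 points).
  x = 18: rhs = 14, matching y values: none (0 points).
Total affine count: 23.
Full point count |E(F_19)| = 23 + 1 = 24.
Hasse bound: |24 − (19+1)| = |4| = 4 ≤ 2√19 ≈ 8.7178 ✓.


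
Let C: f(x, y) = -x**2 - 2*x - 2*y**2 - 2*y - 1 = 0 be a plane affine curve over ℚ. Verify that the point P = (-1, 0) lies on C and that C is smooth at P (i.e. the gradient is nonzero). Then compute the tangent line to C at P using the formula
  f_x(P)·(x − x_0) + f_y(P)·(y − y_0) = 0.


Tangent line at P: -2*y = 0.

Step 1: f(-1, 0) = 0, so P lies on C.
Step 2: partial derivatives
  f_x(x, y) = -2*x - 2, f_y(x, y) = -4*y - 2.
  f_x(P) = 0, f_y(P) = -2 (gradient nonzero, so P is smooth).
Step 3: tangent line at P: 0·(x − -1) + -2·(y − 0) = 0.
Expanding: -2*y = 0.


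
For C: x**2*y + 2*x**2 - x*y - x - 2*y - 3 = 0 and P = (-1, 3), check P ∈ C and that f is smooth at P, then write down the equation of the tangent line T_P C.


Tangent line at P: -14*x - 14 = 0.

Step 1: f(-1, 3) = 0, so P lies on C.
Step 2: partial derivatives
  f_x(x, y) = 2*x*y + 4*x - y - 1, f_y(x, y) = x**2 - x - 2.
  f_x(P) = -14, f_y(P) = 0 (gradient nonzero, so P is smooth).
Step 3: tangent line at P: -14·(x − -1) + 0·(y − 3) = 0.
Expanding: -14*x - 14 = 0.


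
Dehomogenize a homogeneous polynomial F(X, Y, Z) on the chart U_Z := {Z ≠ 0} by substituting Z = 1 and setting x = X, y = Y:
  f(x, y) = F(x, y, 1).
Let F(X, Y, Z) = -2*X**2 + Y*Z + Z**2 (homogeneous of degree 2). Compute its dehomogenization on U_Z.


f(x, y) = -2*x**2 + y + 1

On U_Z we set Z = 1. Each monomial c·X^i·Y^j·Z^k in F becomes c·x^i·y^j·1^k = c·x^i·y^j.
Substituting Z = 1: F(X, Y, 1) = -2*x**2 + y + 1.
Note: deg(f) ≤ deg(F) = 2; strict inequality happens when F is divisible by Z (lost terms).


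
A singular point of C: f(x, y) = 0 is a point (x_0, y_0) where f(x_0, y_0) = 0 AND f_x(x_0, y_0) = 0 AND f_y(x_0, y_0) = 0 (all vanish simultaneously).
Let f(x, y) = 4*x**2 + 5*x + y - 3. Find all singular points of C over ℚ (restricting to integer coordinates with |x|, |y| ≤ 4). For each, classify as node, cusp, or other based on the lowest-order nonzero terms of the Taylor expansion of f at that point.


No singular points in the scanned grid; C is smooth there.

Compute partial derivatives:
  f_x = 8*x + 5.
  f_y = 1.
f_y = 1 is a nonzero constant, so f_y never vanishes: no point (x, y) can satisfy f = f_x = f_y = 0. In particular no (x, y) ∈ {−4, ..., 4}² is singular; the curve is smooth.


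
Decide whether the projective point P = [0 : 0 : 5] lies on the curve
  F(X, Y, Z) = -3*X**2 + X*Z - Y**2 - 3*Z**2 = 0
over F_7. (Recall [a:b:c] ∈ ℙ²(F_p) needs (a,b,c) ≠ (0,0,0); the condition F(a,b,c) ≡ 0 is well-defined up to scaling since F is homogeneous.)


F(0,0,5) ≡ 2 (mod 7); P is NOT on the curve.

Evaluate F(0, 0, 5) term-by-term (mod 7).
  -3*X**2 ↦ -3·0·1·1 = 0
  X*Z ↦ 1·0·1·5 = 0
  -Y**2 ↦ -1·1·0·1 = 0
  -3*Z**2 ↦ -3·1·1·25 = -75
Sum: F(0, 0, 5) = (0) + (0) + (0) + (-75) = -75.
Reducing mod 7: -75 ≡ 2 (mod 7).
Since F(a, b, c) ≡ 2 ≠ 0 (mod 7), P does NOT lie on the curve.


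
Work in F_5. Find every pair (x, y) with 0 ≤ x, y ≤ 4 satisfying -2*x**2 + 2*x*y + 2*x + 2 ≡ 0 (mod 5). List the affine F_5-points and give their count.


Affine F_5-points: {(1, 4), (2, 3), (3, 0), (4, 4)}; count = 4.

For each of the 25 pairs (x, y) ∈ F_5², evaluate f(x, y) mod 5. Record the zeros.
  x = 0: [0↦2, 1↦2, 2↦2, 3↦2, 4↦2]  zeros at y ∈ ∅
  x = 1: [0↦2, 1↦4, 2↦1, 3↦3, 4↦0]  zeros at y ∈ {4}
  x = 2: [0↦3, 1↦2, 2↦1, 3↦0, 4↦4]  zeros at y ∈ {3}
  x = 3: [0↦0, 1↦1, 2↦2, 3↦3, 4↦4]  zeros at y ∈ {0}
  x = 4: [0↦3, 1↦1, 2↦4, 3↦2, 4↦0]  zeros at y ∈ {4}
Collecting zeros: affine points = {(1, 4), (2, 3), (3, 0), (4, 4)}.
Total count |C(F_5)_aff| = 4.


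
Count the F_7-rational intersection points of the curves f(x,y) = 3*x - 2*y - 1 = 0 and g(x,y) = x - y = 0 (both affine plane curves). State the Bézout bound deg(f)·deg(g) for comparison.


Common zeros: {(1, 1)}; count = 1; Bézout bound = 1.

deg(f) = 1, deg(g) = 1, so Bézout bound = 1.
Scan x ∈ F_7. For each x, list the y ∈ F_7 with f(x, y) ≡ 0 and those with g(x, y) ≡ 0 (mod 7); the common zeros in that column are the intersection.
  x = 0: f ≡ 0 at y ∈ {3}; g ≡ 0 at y ∈ {0}; common: ∅.
  x = 1: f ≡ 0 at y ∈ {1}; g ≡ 0 at y ∈ {1}; common: {1}.
  x = 2: f ≡ 0 at y ∈ {6}; g ≡ 0 at y ∈ {2}; common: ∅.
  x = 3: f ≡ 0 at y ∈ {4}; g ≡ 0 at y ∈ {3}; common: ∅.
  x = 4: f ≡ 0 at y ∈ {2}; g ≡ 0 at y ∈ {4}; common: ∅.
  x = 5: f ≡ 0 at y ∈ {0}; g ≡ 0 at y ∈ {5}; common: ∅.
  x = 6: f ≡ 0 at y ∈ {5}; g ≡ 0 at y ∈ {6}; common: ∅.
Collecting: common zeros = {(1, 1)}, so the count is 1.
Comparison with the Bézout bound: 1 ≤ 1 = deg(f)·deg(g), as expected for curves with no common component (the bound is attained).


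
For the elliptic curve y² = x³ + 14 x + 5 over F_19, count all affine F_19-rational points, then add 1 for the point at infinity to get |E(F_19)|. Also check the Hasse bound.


Affine points = {(0, 9), (0, 10), (1, 1), (1, 18), (3, 6), (3, 13), (4, 7), (4, 12), (6, 1), (6, 18), (7, 3), (7, 16), (9, 9), (9, 10), (10, 9), (10, 10), (12, 1), (12, 18), (13, 3), (13, 16), (14, 0), (17, 8), (17, 11), (18, 3), (18, 16)}; affine count = 25; |E(F_19)| = 26.

Discriminant check: Δ ∝ 4a³ + 27b² = 4·14³ + 27·5² = 4·2744 + 27·25 ≡ 4 (mod 19). Nonzero ⇒ E is nonsingular.
For each x ∈ F_19, compute rhs = x³ + 14·x + 5 mod 19, then count y ∈ F_19 with y² ≡ rhs.
  x = 0: rhs = 5, matching y values: 9, 10 (2 points).
  x = 1: rhs = 1, matching y values: 1, 18 (2 points).
  x = 2: rhs = 3, matching y values: none (0 points).
  x = 3: rhs = 17, matching y values: 6, 13 (2 points).
  x = 4: rhs = 11, matching y values: 7, 12 (2 points).
  x = 5: rhs = 10, matching y values: none (0 points).
  x = 6: rhs = 1, matching y values: 1, 18 (2 points).
  x = 7: rhs = 9, matching y values: 3, 16 (2 points).
  x = 8: rhs = 2, matching y values: none (0 points).
  x = 9: rhs = 5, matching y values: 9, 10 (2 points).
  x = 10: rhs = 5, matching y values: 9, 10 (2 points).
  x = 11: rhs = 8, matching y values: none (0 points).
  x = 12: rhs = 1, matching y values: 1, 18 (2 points).
  x = 13: rhs = 9, matching y values: 3, 16 (2 points).
  x = 14: rhs = 0, matching y values: 0 (1 points).
  x = 15: rhs = 18, matching y values: none (0 points).
  x = 16: rhs = 12, matching y values: none (0 points).
  x = 17: rhs = 7, matching y values: 8, 11 (2 points).
  x = 18: rhs = 9, matching y values: 3, 16 (2 points).
Total affine count: 25.
Full point count |E(F_19)| = 25 + 1 = 26.
Hasse bound: |26 − (19+1)| = |6| = 6 ≤ 2√19 ≈ 8.7178 ✓.


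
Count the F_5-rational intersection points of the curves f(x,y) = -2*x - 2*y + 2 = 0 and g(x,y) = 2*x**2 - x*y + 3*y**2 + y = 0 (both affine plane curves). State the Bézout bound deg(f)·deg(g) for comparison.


Common zeros: ∅; count = 0; Bézout bound = 2.

deg(f) = 1, deg(g) = 2, so Bézout bound = 2.
Scan x ∈ F_5. For each x, list the y ∈ F_5 with f(x, y) ≡ 0 and those with g(x, y) ≡ 0 (mod 5); the common zeros in that column are the intersection.
  x = 0: f ≡ 0 at y ∈ {1}; g ≡ 0 at y ∈ {0, 3}; common: ∅.
  x = 1: f ≡ 0 at y ∈ {0}; g ≡ 0 at y ∈ {1, 4}; common: ∅.
  x = 2: f ≡ 0 at y ∈ {4}; g ≡ 0 at y ∈ {1}; common: ∅.
  x = 3: f ≡ 0 at y ∈ {3}; g ≡ 0 at y ∈ ∅; common: ∅.
  x = 4: f ≡ 0 at y ∈ {2}; g ≡ 0 at y ∈ {3}; common: ∅.
Collecting: common zeros = ∅, so the count is 0.
Comparison with the Bézout bound: 0 ≤ 2 = deg(f)·deg(g), as expected for curves with no common component (the affine F_5-count falls short of the bound because intersections may lie at infinity, over extension fields, or carry multiplicity).


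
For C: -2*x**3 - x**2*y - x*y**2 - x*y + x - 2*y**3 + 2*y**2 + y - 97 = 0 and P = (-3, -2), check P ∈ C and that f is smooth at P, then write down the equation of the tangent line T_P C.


Tangent line at P: -67*x - 49*y - 299 = 0.

Step 1: f(-3, -2) = 0, so P lies on C.
Step 2: partial derivatives
  f_x(x, y) = -6*x**2 - 2*x*y - y**2 - y + 1, f_y(x, y) = -x**2 - 2*x*y - x - 6*y**2 + 4*y + 1.
  f_x(P) = -67, f_y(P) = -49 (gradient nonzero, so P is smooth).
Step 3: tangent line at P: -67·(x − -3) + -49·(y − -2) = 0.
Expanding: -67*x - 49*y - 299 = 0.


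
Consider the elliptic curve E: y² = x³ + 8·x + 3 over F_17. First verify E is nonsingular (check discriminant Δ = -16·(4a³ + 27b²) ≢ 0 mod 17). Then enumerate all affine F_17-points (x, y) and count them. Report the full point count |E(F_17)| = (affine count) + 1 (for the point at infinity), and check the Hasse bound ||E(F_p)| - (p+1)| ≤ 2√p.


Affine points = {(5, 7), (5, 10), (8, 1), (8, 16), (12, 5), (12, 12), (13, 3), (13, 14), (15, 8), (15, 9)}; affine count = 10; |E(F_17)| = 11.

Discriminant check: Δ ∝ 4a³ + 27b² = 4·8³ + 27·3² = 4·512 + 27·9 ≡ 13 (mod 17). Nonzero ⇒ E is nonsingular.
For each x ∈ F_17, compute rhs = x³ + 8·x + 3 mod 17, then count y ∈ F_17 with y² ≡ rhs.
  x = 0: rhs = 3, matching y values: none (0 points).
  x = 1: rhs = 12, matching y values: none (0 points).
  x = 2: rhs = 10, matching y values: none (0 points).
  x = 3: rhs = 3, matching y values: none (0 points).
  x = 4: rhs = 14, matching y values: none (0 points).
  x = 5: rhs = 15, matching y values: 7, 10 (2 points).
  x = 6: rhs = 12, matching y values: none (0 points).
  x = 7: rhs = 11, matching y values: none (0 points).
  x = 8: rhs = 1, matching y values: 1, 16 (2 points).
  x = 9: rhs = 5, matching y values: none (0 points).
  x = 10: rhs = 12, matching y values: none (0 points).
  x = 11: rhs = 11, matching y values: none (0 points).
  x = 12: rhs = 8, matching y values: 5, 12 (2 points).
  x = 13: rhs = 9, matching y values: 3, 14 (2 points).
  x = 14: rhs = 3, matching y values: none (0 points).
  x = 15: rhs = 13, matching y values: 8, 9 (2 points).
  x = 16: rhs = 11, matching y values: none (0 points).
Total affine count: 10.
Full point count |E(F_17)| = 10 + 1 = 11.
Hasse bound: |11 − (17+1)| = |-7| = 7 ≤ 2√17 ≈ 8.2462 ✓.


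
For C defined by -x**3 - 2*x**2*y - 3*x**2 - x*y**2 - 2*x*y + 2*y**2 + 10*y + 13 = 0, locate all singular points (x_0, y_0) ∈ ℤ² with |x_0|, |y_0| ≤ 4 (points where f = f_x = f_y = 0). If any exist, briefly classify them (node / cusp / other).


Singular points: {(1, -3)}; classification: cusp.

Compute partial derivatives:
  f_x = -3*x**2 - 4*x*y - 6*x - y**2 - 2*y.
  f_y = -2*x**2 - 2*x*y - 2*x + 4*y + 10.
Scan x_0 ∈ {−4, ..., 4}. For each x_0, f_y(x_0, y) is a polynomial in y; find its integer roots y ∈ {−4, ..., 4}, then test f_x and f at those candidates.
  x = -4: f_y(-4, y) = 12*y - 14; no integer root y with |y| ≤ 4.
  x = -3: f_y(-3, y) = 10*y - 2; no integer root y with |y| ≤ 4.
  x = -2: f_y(-2, y) = 8*y + 6; no integer root y with |y| ≤ 4.
  x = -1: f_y(-1, y) = 6*y + 10; no integer root y with |y| ≤ 4.
  x = 0: f_y(0, y) = 4*y + 10; no integer root y with |y| ≤ 4.
  x = 1: f_y(1, y) = 2*y + 6; vanishes at y ∈ {-3}. (1, -3): f_x = 0, f = 0 — SINGULAR.
  x = 2: f_y(2, y) = -2; no integer root y with |y| ≤ 4.
  x = 3: f_y(3, y) = -2*y - 14; no integer root y with |y| ≤ 4.
  x = 4: f_y(4, y) = -4*y - 30; no integer root y with |y| ≤ 4.
Only singular point on the grid: (1, -3).
Classify: substitute x = 1 + u, y = -3 + v and expand: f = -u**3 - 2*u**2*v - u*v**2 + v**2.
No constant or linear terms (consistent with a singular point). Quadratic part: v**2. Cubic part: -u**3 - 2*u**2*v - u*v**2.
The quadratic part v**2 is a perfect square, so there is a single (double) tangent line v = 0, i.e. y = -3. Restricting the cubic part to that line (v = 0) leaves -u**3 ≠ 0, so f is not divisible by v and the branch is v² ≈ u**3 to lowest order — this is a cusp.
Classification: cusp.
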